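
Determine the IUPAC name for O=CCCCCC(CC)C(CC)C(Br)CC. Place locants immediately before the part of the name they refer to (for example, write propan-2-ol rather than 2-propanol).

The longest chain bearing the –CHO group is 10 carbons long (decane).
An aldehyde (terminal –CHO) is the principal characteristic group, giving the suffix -al.
The numbering direction is chosen so that the aldehyde carbon is C-1 by definition.
With this numbering: a bromo group at C-8; ethyl groups at C-6 and C-7.
The substituents are ordered alphabetically, ignoring any di-/tri- multipliers.
Assembling the pieces gives 8-bromo-6,7-diethyldecanal.

8-bromo-6,7-diethyldecanal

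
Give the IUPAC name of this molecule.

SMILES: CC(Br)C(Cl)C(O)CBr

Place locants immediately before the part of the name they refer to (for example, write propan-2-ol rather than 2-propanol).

1,4-dibromo-3-chloropentan-2-ol

The longest chain bearing the –OH group is 5 carbons long (pentane).
The principal characteristic group is an alcohol (–OH), named with the suffix -ol.
Number the chain so that numbering from this end puts the hydroxyl group at C-2 rather than C-4.
This places the hydroxyl at C-2; bromo groups at C-1 and C-4; a chloro group at C-3.
Substituent prefixes are cited in alphabetical order (multiplying prefixes like di-/tri- are ignored for ordering).
Assembling the pieces gives 1,4-dibromo-3-chloropentan-2-ol.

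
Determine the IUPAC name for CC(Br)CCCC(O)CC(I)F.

The longest carbon chain that includes the –OH group has 8 carbons, so the parent hydride is octane.
The highest-priority functional group is an alcohol (–OH), so the name ends in -ol.
Choose the numbering such that numbering from this end puts the hydroxyl group at C-3 rather than C-6.
With this numbering: the hydroxyl at C-3; a bromo group at C-7; a fluoro group at C-1; an iodo group at C-1.
Substituent prefixes are cited in alphabetical order (multiplying prefixes like di-/tri- are ignored for ordering).
The name is 7-bromo-1-fluoro-1-iodooctan-3-ol.

7-bromo-1-fluoro-1-iodooctan-3-ol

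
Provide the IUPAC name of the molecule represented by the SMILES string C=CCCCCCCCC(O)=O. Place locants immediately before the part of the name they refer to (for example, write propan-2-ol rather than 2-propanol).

The longest chain bearing the –COOH group and the multiple bond is 10 carbons long (decane).
The highest-priority functional group is a carboxylic acid (terminal –COOH), so the name ends in -oic acid.
There is one C=C double bond, indicated by the ending -ene.
The numbering direction is chosen so that the carboxylic acid carbon is C-1 by definition.
With this numbering: the double bond between C-9 and C-10.
The name is dec-9-enoic acid.

dec-9-enoic acid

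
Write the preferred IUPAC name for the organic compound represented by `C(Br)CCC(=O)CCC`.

Counting along the main chain through the carbonyl gives 7 carbons: the parent is heptane.
The highest-priority functional group is a ketone (C=O on an internal carbon), so the name ends in -one.
Number the chain so that the substituent locant set {1} is lower than {7} at the first point of difference.
With this numbering: the carbonyl at C-4; a bromo group at C-1.
Assembling the pieces gives 1-bromoheptan-4-one.

1-bromoheptan-4-one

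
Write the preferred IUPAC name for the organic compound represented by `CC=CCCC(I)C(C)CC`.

6-iodo-7-methylnon-2-ene

The longest carbon chain that includes the multiple bond has 9 carbons, so the parent hydride is nonane.
A C=C double bond in the chain gives the infix -ene-.
Number the chain so that numbering from this end puts the double bond at C-2 rather than C-7.
That gives the double bond between C-2 and C-3; an iodo group at C-6; a methyl group at C-7.
The substituents are ordered alphabetically, ignoring any di-/tri- multipliers.
Putting it together: 6-iodo-7-methylnon-2-ene.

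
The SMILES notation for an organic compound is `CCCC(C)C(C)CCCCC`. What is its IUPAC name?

The longest carbon chain is 10 atoms: the parent is decane.
Choose the numbering such that the substituent locant set {4,5} is lower than {6,7} at the first point of difference.
With this numbering: methyl groups at C-4 and C-5.
Assembling the pieces gives 4,5-dimethyldecane.

4,5-dimethyldecane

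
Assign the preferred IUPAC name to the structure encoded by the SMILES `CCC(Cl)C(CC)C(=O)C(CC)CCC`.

The longest carbon chain that includes the carbonyl has 9 carbons, so the parent hydride is nonane.
The highest-priority functional group is a ketone (C=O on an internal carbon), so the name ends in -one.
Number the chain so that the substituent locant set {3,4,6} is lower than {4,6,7} at the first point of difference.
This places the carbonyl at C-5; a chloro group at C-3; ethyl groups at C-4 and C-6.
The substituents are ordered alphabetically, ignoring any di-/tri- multipliers.
Assembling the pieces gives 3-chloro-4,6-diethylnonan-5-one.

3-chloro-4,6-diethylnonan-5-one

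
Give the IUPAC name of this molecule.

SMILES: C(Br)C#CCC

1-bromopent-2-yne

Counting along the main chain through the multiple bond gives 5 carbons: the parent is pentane.
A C≡C triple bond in the chain gives the infix -yne-.
The numbering direction is chosen so that numbering from this end puts the triple bond at C-2 rather than C-3.
This places the triple bond between C-2 and C-3; a bromo group at C-1.
The name is 1-bromopent-2-yne.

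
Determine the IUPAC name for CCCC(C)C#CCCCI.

1-iodo-6-methylnon-4-yne

The longest chain bearing the multiple bond is 9 carbons long (nonane).
There is one C≡C triple bond, indicated by the ending -yne.
Number the chain so that numbering from this end puts the triple bond at C-4 rather than C-5.
This places the triple bond between C-4 and C-5; an iodo group at C-1; a methyl group at C-6.
Prefixes are listed alphabetically: iodo, methyl.
The name is 1-iodo-6-methylnon-4-yne.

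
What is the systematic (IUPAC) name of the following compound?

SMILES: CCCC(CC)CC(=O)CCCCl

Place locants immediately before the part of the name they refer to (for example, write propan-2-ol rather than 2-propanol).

1-chloro-6-ethylnonan-4-one

The longest carbon chain that includes the carbonyl has 9 carbons, so the parent hydride is nonane.
A ketone (C=O on an internal carbon) is the principal characteristic group, giving the suffix -one.
Number the chain so that numbering from this end puts the carbonyl group at C-4 rather than C-6.
With this numbering: the carbonyl at C-4; a chloro group at C-1; an ethyl group at C-6.
The substituents are ordered alphabetically, ignoring any di-/tri- multipliers.
Putting it together: 1-chloro-6-ethylnonan-4-one.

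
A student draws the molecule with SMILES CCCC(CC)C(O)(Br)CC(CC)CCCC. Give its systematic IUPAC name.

5-bromo-4,7-diethylundecan-5-ol

Counting along the main chain through the –OH group gives 11 carbons: the parent is undecane.
An alcohol (–OH) is the principal characteristic group, giving the suffix -ol.
Choose the numbering such that numbering from this end puts the hydroxyl group at C-5 rather than C-7.
That gives the hydroxyl at C-5; a bromo group at C-5; ethyl groups at C-4 and C-7.
Substituent prefixes are cited in alphabetical order (multiplying prefixes like di-/tri- are ignored for ordering).
Putting it together: 5-bromo-4,7-diethylundecan-5-ol.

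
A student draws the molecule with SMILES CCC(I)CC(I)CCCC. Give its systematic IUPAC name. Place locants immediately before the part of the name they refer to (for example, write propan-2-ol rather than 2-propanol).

3,5-diiodononane

The longest continuous carbon chain has 9 atoms, so the parent hydride is nonane.
Choose the numbering such that the substituent locant set {3,5} is lower than {5,7} at the first point of difference.
This places iodo groups at C-3 and C-5.
The name is 3,5-diiodononane.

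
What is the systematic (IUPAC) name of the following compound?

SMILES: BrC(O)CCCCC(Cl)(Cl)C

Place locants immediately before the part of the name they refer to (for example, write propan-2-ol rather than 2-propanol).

1-bromo-6,6-dichloroheptan-1-ol

The longest carbon chain that includes the –OH group has 7 carbons, so the parent hydride is heptane.
The highest-priority functional group is an alcohol (–OH), so the name ends in -ol.
The numbering direction is chosen so that numbering from this end puts the hydroxyl group at C-1 rather than C-7.
That gives the hydroxyl at C-1; a bromo group at C-1; two chloro groups at C-6.
Prefixes are listed alphabetically: bromo, chloro.
Assembling the pieces gives 1-bromo-6,6-dichloroheptan-1-ol.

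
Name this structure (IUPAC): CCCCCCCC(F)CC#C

The longest chain bearing the multiple bond is 11 carbons long (undecane).
There is one C≡C triple bond, indicated by the ending -yne.
The numbering direction is chosen so that numbering from this end puts the triple bond at C-1 rather than C-10.
This places the triple bond between C-1 and C-2; a fluoro group at C-4.
The name is 4-fluoroundec-1-yne.

4-fluoroundec-1-yne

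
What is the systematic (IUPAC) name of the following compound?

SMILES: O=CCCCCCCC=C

The longest carbon chain that includes the –CHO group and the multiple bond has 9 carbons, so the parent hydride is nonane.
The highest-priority functional group is an aldehyde (terminal –CHO), so the name ends in -al.
A C=C double bond in the chain gives the infix -ene-.
Number the chain so that the aldehyde carbon is C-1 by definition.
That gives the double bond between C-8 and C-9.
The name is non-8-enal.

non-8-enal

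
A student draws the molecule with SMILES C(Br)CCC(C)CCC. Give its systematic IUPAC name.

1-bromo-4-methylheptane

The longest continuous carbon chain has 7 atoms, so the parent hydride is heptane.
Choose the numbering such that the substituent locant set {1,4} is lower than {4,7} at the first point of difference.
This places a bromo group at C-1; a methyl group at C-4.
Prefixes are listed alphabetically: bromo, methyl.
Putting it together: 1-bromo-4-methylheptane.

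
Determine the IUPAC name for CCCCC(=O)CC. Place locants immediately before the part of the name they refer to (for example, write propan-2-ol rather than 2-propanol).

Counting along the main chain through the carbonyl gives 7 carbons: the parent is heptane.
The highest-priority functional group is a ketone (C=O on an internal carbon), so the name ends in -one.
Choose the numbering such that numbering from this end puts the carbonyl group at C-3 rather than C-5.
With this numbering: the carbonyl at C-3.
Assembling the pieces gives heptan-3-one.

heptan-3-one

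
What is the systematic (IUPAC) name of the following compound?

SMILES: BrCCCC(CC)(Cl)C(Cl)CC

The longest carbon chain is 7 atoms: the parent is heptane.
Choose the numbering such that the substituent locant set {1,4,4,5} is lower than {3,4,4,7} at the first point of difference.
That gives a bromo group at C-1; chloro groups at C-4 and C-5; an ethyl group at C-4.
Prefixes are listed alphabetically: bromo, chloro, ethyl.
Assembling the pieces gives 1-bromo-4,5-dichloro-4-ethylheptane.

1-bromo-4,5-dichloro-4-ethylheptane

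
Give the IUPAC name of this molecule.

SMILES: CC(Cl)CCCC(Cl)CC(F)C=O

4,8-dichloro-2-fluorononanal

The longest chain bearing the –CHO group is 9 carbons long (nonane).
The principal characteristic group is an aldehyde (terminal –CHO), named with the suffix -al.
Choose the numbering such that the aldehyde carbon is C-1 by definition.
With this numbering: chloro groups at C-4 and C-8; a fluoro group at C-2.
Substituent prefixes are cited in alphabetical order (multiplying prefixes like di-/tri- are ignored for ordering).
The name is 4,8-dichloro-2-fluorononanal.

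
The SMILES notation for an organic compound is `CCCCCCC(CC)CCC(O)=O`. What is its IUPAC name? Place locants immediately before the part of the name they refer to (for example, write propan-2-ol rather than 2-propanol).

The longest carbon chain that includes the –COOH group has 10 carbons, so the parent hydride is decane.
The highest-priority functional group is a carboxylic acid (terminal –COOH), so the name ends in -oic acid.
Choose the numbering such that the carboxylic acid carbon is C-1 by definition.
That gives an ethyl group at C-4.
The name is 4-ethyldecanoic acid.

4-ethyldecanoic acid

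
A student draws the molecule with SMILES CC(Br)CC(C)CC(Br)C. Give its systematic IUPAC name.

2,6-dibromo-4-methylheptane

The longest continuous carbon chain has 7 atoms, so the parent hydride is heptane.
Numbering from either end gives identical locants here.
That gives bromo groups at C-2 and C-6; a methyl group at C-4.
The substituents are ordered alphabetically, ignoring any di-/tri- multipliers.
Putting it together: 2,6-dibromo-4-methylheptane.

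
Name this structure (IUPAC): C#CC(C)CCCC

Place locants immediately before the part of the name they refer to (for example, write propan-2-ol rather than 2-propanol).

Counting along the main chain through the multiple bond gives 7 carbons: the parent is heptane.
A C≡C triple bond in the chain gives the infix -yne-.
Choose the numbering such that numbering from this end puts the triple bond at C-1 rather than C-6.
With this numbering: the triple bond between C-1 and C-2; a methyl group at C-3.
Assembling the pieces gives 3-methylhept-1-yne.

3-methylhept-1-yne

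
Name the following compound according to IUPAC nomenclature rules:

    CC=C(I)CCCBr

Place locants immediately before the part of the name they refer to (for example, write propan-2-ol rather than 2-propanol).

The longest chain bearing the multiple bond is 6 carbons long (hexane).
There is one C=C double bond, indicated by the ending -ene.
Choose the numbering such that numbering from this end puts the double bond at C-2 rather than C-4.
With this numbering: the double bond between C-2 and C-3; a bromo group at C-6; an iodo group at C-3.
The substituents are ordered alphabetically, ignoring any di-/tri- multipliers.
The name is 6-bromo-3-iodohex-2-ene.

6-bromo-3-iodohex-2-ene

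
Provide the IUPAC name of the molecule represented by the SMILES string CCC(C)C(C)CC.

The parent chain contains 6 carbons (hexane).
The molecule is symmetric, so either numbering direction gives the same locants.
That gives methyl groups at C-3 and C-4.
Assembling the pieces gives 3,4-dimethylhexane.

3,4-dimethylhexane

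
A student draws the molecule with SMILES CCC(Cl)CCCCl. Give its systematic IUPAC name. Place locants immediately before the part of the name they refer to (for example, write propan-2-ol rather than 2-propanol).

The longest carbon chain is 6 atoms: the parent is hexane.
The numbering direction is chosen so that the substituent locant set {1,4} is lower than {3,6} at the first point of difference.
With this numbering: chloro groups at C-1 and C-4.
Assembling the pieces gives 1,4-dichlorohexane.

1,4-dichlorohexane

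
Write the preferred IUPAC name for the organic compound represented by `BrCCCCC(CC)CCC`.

1-bromo-5-ethyloctane

The parent chain contains 8 carbons (octane).
Choose the numbering such that the substituent locant set {1,5} is lower than {4,8} at the first point of difference.
This places a bromo group at C-1; an ethyl group at C-5.
Substituent prefixes are cited in alphabetical order (multiplying prefixes like di-/tri- are ignored for ordering).
Assembling the pieces gives 1-bromo-5-ethyloctane.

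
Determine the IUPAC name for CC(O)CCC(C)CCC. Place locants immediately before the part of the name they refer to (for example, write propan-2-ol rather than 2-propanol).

5-methyloctan-2-ol

The longest carbon chain that includes the –OH group has 8 carbons, so the parent hydride is octane.
An alcohol (–OH) is the principal characteristic group, giving the suffix -ol.
Number the chain so that numbering from this end puts the hydroxyl group at C-2 rather than C-7.
With this numbering: the hydroxyl at C-2; a methyl group at C-5.
Assembling the pieces gives 5-methyloctan-2-ol.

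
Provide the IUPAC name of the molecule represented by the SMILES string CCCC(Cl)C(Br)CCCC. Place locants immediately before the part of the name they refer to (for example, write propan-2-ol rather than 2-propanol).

The parent chain contains 9 carbons (nonane).
Choose the numbering such that the substituent locant set {4,5} is lower than {5,6} at the first point of difference.
That gives a bromo group at C-5; a chloro group at C-4.
Prefixes are listed alphabetically: bromo, chloro.
Assembling the pieces gives 5-bromo-4-chlorononane.

5-bromo-4-chlorononane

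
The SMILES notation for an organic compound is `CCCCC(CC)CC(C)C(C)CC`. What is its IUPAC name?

The parent chain contains 10 carbons (decane).
Choose the numbering such that the substituent locant set {3,4,6} is lower than {5,7,8} at the first point of difference.
With this numbering: an ethyl group at C-6; methyl groups at C-3 and C-4.
The substituents are ordered alphabetically, ignoring any di-/tri- multipliers.
Putting it together: 6-ethyl-3,4-dimethyldecane.

6-ethyl-3,4-dimethyldecane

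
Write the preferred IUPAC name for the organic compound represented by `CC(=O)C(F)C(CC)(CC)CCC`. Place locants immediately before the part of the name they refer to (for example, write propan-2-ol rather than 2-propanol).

4,4-diethyl-3-fluoroheptan-2-one

Counting along the main chain through the carbonyl gives 7 carbons: the parent is heptane.
The highest-priority functional group is a ketone (C=O on an internal carbon), so the name ends in -one.
The numbering direction is chosen so that numbering from this end puts the carbonyl group at C-2 rather than C-6.
This places the carbonyl at C-2; two ethyl groups at C-4; a fluoro group at C-3.
Substituent prefixes are cited in alphabetical order (multiplying prefixes like di-/tri- are ignored for ordering).
Putting it together: 4,4-diethyl-3-fluoroheptan-2-one.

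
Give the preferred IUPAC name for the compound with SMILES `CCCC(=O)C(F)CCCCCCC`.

5-fluorododecan-4-one

The longest carbon chain that includes the carbonyl has 12 carbons, so the parent hydride is dodecane.
A ketone (C=O on an internal carbon) is the principal characteristic group, giving the suffix -one.
Choose the numbering such that numbering from this end puts the carbonyl group at C-4 rather than C-9.
With this numbering: the carbonyl at C-4; a fluoro group at C-5.
Assembling the pieces gives 5-fluorododecan-4-one.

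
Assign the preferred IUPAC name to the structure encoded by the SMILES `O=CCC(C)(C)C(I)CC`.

4-iodo-3,3-dimethylhexanal

Counting along the main chain through the –CHO group gives 6 carbons: the parent is hexane.
An aldehyde (terminal –CHO) is the principal characteristic group, giving the suffix -al.
The numbering direction is chosen so that the aldehyde carbon is C-1 by definition.
With this numbering: an iodo group at C-4; two methyl groups at C-3.
Prefixes are listed alphabetically: iodo, methyl.
The name is 4-iodo-3,3-dimethylhexanal.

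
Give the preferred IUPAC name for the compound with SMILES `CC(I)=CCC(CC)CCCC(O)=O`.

The longest carbon chain that includes the –COOH group and the multiple bond has 9 carbons, so the parent hydride is nonane.
The principal characteristic group is a carboxylic acid (terminal –COOH), named with the suffix -oic acid.
The chain contains a C=C double bond, so the unsaturation ending is -ene.
Choose the numbering such that the carboxylic acid carbon is C-1 by definition.
This places the double bond between C-7 and C-8; an ethyl group at C-5; an iodo group at C-8.
Prefixes are listed alphabetically: ethyl, iodo.
The name is 5-ethyl-8-iodonon-7-enoic acid.

5-ethyl-8-iodonon-7-enoic acid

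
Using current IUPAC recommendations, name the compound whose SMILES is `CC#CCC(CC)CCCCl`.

Counting along the main chain through the multiple bond gives 8 carbons: the parent is octane.
A C≡C triple bond in the chain gives the infix -yne-.
The numbering direction is chosen so that numbering from this end puts the triple bond at C-2 rather than C-6.
With this numbering: the triple bond between C-2 and C-3; a chloro group at C-8; an ethyl group at C-5.
The substituents are ordered alphabetically, ignoring any di-/tri- multipliers.
Assembling the pieces gives 8-chloro-5-ethyloct-2-yne.

8-chloro-5-ethyloct-2-yne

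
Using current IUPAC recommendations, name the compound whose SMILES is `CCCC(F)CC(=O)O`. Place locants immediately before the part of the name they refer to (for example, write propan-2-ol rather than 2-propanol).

The longest chain bearing the –COOH group is 6 carbons long (hexane).
A carboxylic acid (terminal –COOH) is the principal characteristic group, giving the suffix -oic acid.
Choose the numbering such that the carboxylic acid carbon is C-1 by definition.
With this numbering: a fluoro group at C-3.
The name is 3-fluorohexanoic acid.

3-fluorohexanoic acid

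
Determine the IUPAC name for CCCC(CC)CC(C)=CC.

The longest carbon chain that includes the multiple bond has 8 carbons, so the parent hydride is octane.
There is one C=C double bond, indicated by the ending -ene.
Number the chain so that numbering from this end puts the double bond at C-2 rather than C-6.
That gives the double bond between C-2 and C-3; an ethyl group at C-5; a methyl group at C-3.
Substituent prefixes are cited in alphabetical order (multiplying prefixes like di-/tri- are ignored for ordering).
The name is 5-ethyl-3-methyloct-2-ene.

5-ethyl-3-methyloct-2-ene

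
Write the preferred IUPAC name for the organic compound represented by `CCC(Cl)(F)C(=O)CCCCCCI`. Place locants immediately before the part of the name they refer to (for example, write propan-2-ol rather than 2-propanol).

3-chloro-3-fluoro-10-iododecan-4-one

Counting along the main chain through the carbonyl gives 10 carbons: the parent is decane.
The highest-priority functional group is a ketone (C=O on an internal carbon), so the name ends in -one.
The numbering direction is chosen so that numbering from this end puts the carbonyl group at C-4 rather than C-7.
This places the carbonyl at C-4; a chloro group at C-3; a fluoro group at C-3; an iodo group at C-10.
The substituents are ordered alphabetically, ignoring any di-/tri- multipliers.
The name is 3-chloro-3-fluoro-10-iododecan-4-one.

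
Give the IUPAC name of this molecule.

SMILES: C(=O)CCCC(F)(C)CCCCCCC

5-fluoro-5-methyldodecanal

Counting along the main chain through the –CHO group gives 12 carbons: the parent is dodecane.
The highest-priority functional group is an aldehyde (terminal –CHO), so the name ends in -al.
Choose the numbering such that the aldehyde carbon is C-1 by definition.
That gives a fluoro group at C-5; a methyl group at C-5.
Prefixes are listed alphabetically: fluoro, methyl.
Putting it together: 5-fluoro-5-methyldodecanal.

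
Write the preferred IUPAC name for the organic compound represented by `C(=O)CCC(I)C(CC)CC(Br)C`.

7-bromo-5-ethyl-4-iodooctanal

The longest chain bearing the –CHO group is 8 carbons long (octane).
An aldehyde (terminal –CHO) is the principal characteristic group, giving the suffix -al.
The numbering direction is chosen so that the aldehyde carbon is C-1 by definition.
With this numbering: a bromo group at C-7; an ethyl group at C-5; an iodo group at C-4.
Substituent prefixes are cited in alphabetical order (multiplying prefixes like di-/tri- are ignored for ordering).
Putting it together: 7-bromo-5-ethyl-4-iodooctanal.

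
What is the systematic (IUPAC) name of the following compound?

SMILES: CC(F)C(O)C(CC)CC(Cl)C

The longest carbon chain that includes the –OH group has 7 carbons, so the parent hydride is heptane.
The highest-priority functional group is an alcohol (–OH), so the name ends in -ol.
The numbering direction is chosen so that numbering from this end puts the hydroxyl group at C-3 rather than C-5.
With this numbering: the hydroxyl at C-3; a chloro group at C-6; an ethyl group at C-4; a fluoro group at C-2.
Prefixes are listed alphabetically: chloro, ethyl, fluoro.
Assembling the pieces gives 6-chloro-4-ethyl-2-fluoroheptan-3-ol.

6-chloro-4-ethyl-2-fluoroheptan-3-ol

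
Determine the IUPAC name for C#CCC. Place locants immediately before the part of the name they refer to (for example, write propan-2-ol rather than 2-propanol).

but-1-yne

Counting along the main chain through the multiple bond gives 4 carbons: the parent is butane.
A C≡C triple bond in the chain gives the infix -yne-.
Number the chain so that numbering from this end puts the triple bond at C-1 rather than C-3.
That gives the triple bond between C-1 and C-2.
The name is but-1-yne.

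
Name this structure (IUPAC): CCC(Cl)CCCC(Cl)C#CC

4,8-dichlorodec-2-yne

The longest chain bearing the multiple bond is 10 carbons long (decane).
There is one C≡C triple bond, indicated by the ending -yne.
Choose the numbering such that numbering from this end puts the triple bond at C-2 rather than C-8.
This places the triple bond between C-2 and C-3; chloro groups at C-4 and C-8.
Putting it together: 4,8-dichlorodec-2-yne.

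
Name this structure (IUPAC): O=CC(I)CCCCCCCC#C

The longest chain bearing the –CHO group and the multiple bond is 11 carbons long (undecane).
The highest-priority functional group is an aldehyde (terminal –CHO), so the name ends in -al.
A C≡C triple bond in the chain gives the infix -yne-.
Choose the numbering such that the aldehyde carbon is C-1 by definition.
This places the triple bond between C-10 and C-11; an iodo group at C-2.
Putting it together: 2-iodoundec-10-ynal.

2-iodoundec-10-ynal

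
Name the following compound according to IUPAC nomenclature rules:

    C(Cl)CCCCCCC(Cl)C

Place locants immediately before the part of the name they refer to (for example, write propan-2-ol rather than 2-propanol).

The longest carbon chain is 9 atoms: the parent is nonane.
Choose the numbering such that the substituent locant set {1,8} is lower than {2,9} at the first point of difference.
This places chloro groups at C-1 and C-8.
The name is 1,8-dichlorononane.

1,8-dichlorononane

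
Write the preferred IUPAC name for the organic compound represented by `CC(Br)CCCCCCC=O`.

8-bromononanal

Counting along the main chain through the –CHO group gives 9 carbons: the parent is nonane.
The principal characteristic group is an aldehyde (terminal –CHO), named with the suffix -al.
Choose the numbering such that the aldehyde carbon is C-1 by definition.
This places a bromo group at C-8.
Assembling the pieces gives 8-bromononanal.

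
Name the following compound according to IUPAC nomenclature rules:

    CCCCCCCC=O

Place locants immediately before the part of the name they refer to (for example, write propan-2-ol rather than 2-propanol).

octanal

Counting along the main chain through the –CHO group gives 8 carbons: the parent is octane.
An aldehyde (terminal –CHO) is the principal characteristic group, giving the suffix -al.
Number the chain so that the aldehyde carbon is C-1 by definition.
Assembling the pieces gives octanal.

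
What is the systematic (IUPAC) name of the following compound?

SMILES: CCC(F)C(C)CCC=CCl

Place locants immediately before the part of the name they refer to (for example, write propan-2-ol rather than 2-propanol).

The longest chain bearing the multiple bond is 8 carbons long (octane).
There is one C=C double bond, indicated by the ending -ene.
The numbering direction is chosen so that numbering from this end puts the double bond at C-1 rather than C-7.
With this numbering: the double bond between C-1 and C-2; a chloro group at C-1; a fluoro group at C-6; a methyl group at C-5.
Prefixes are listed alphabetically: chloro, fluoro, methyl.
Assembling the pieces gives 1-chloro-6-fluoro-5-methyloct-1-ene.

1-chloro-6-fluoro-5-methyloct-1-ene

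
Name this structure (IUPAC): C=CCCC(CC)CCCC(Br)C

9-bromo-5-ethyldec-1-ene

The longest chain bearing the multiple bond is 10 carbons long (decane).
A C=C double bond in the chain gives the infix -ene-.
Choose the numbering such that numbering from this end puts the double bond at C-1 rather than C-9.
With this numbering: the double bond between C-1 and C-2; a bromo group at C-9; an ethyl group at C-5.
The substituents are ordered alphabetically, ignoring any di-/tri- multipliers.
Assembling the pieces gives 9-bromo-5-ethyldec-1-ene.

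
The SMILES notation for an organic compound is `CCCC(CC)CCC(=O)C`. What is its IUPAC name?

The longest carbon chain that includes the carbonyl has 8 carbons, so the parent hydride is octane.
The highest-priority functional group is a ketone (C=O on an internal carbon), so the name ends in -one.
Number the chain so that numbering from this end puts the carbonyl group at C-2 rather than C-7.
This places the carbonyl at C-2; an ethyl group at C-5.
The name is 5-ethyloctan-2-one.

5-ethyloctan-2-one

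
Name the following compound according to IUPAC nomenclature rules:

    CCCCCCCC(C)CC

The parent chain contains 10 carbons (decane).
Choose the numbering such that the substituent locant set {3} is lower than {8} at the first point of difference.
With this numbering: a methyl group at C-3.
Putting it together: 3-methyldecane.

3-methyldecane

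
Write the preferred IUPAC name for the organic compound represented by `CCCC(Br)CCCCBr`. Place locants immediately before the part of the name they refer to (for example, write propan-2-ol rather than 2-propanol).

1,5-dibromooctane

The parent chain contains 8 carbons (octane).
Choose the numbering such that the substituent locant set {1,5} is lower than {4,8} at the first point of difference.
That gives bromo groups at C-1 and C-5.
Putting it together: 1,5-dibromooctane.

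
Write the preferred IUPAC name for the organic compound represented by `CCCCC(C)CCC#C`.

5-methylnon-1-yne

Counting along the main chain through the multiple bond gives 9 carbons: the parent is nonane.
There is one C≡C triple bond, indicated by the ending -yne.
Number the chain so that numbering from this end puts the triple bond at C-1 rather than C-8.
With this numbering: the triple bond between C-1 and C-2; a methyl group at C-5.
The name is 5-methylnon-1-yne.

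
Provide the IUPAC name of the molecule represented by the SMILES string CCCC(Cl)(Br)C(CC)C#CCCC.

Counting along the main chain through the multiple bond gives 10 carbons: the parent is decane.
A C≡C triple bond in the chain gives the infix -yne-.
Number the chain so that numbering from this end puts the triple bond at C-4 rather than C-6.
That gives the triple bond between C-4 and C-5; a bromo group at C-7; a chloro group at C-7; an ethyl group at C-6.
Substituent prefixes are cited in alphabetical order (multiplying prefixes like di-/tri- are ignored for ordering).
Putting it together: 7-bromo-7-chloro-6-ethyldec-4-yne.

7-bromo-7-chloro-6-ethyldec-4-yne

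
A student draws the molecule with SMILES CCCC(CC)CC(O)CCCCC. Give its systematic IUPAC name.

Counting along the main chain through the –OH group gives 11 carbons: the parent is undecane.
The principal characteristic group is an alcohol (–OH), named with the suffix -ol.
Choose the numbering such that the substituent locant set {4} is lower than {8} at the first point of difference.
This places the hydroxyl at C-6; an ethyl group at C-4.
Assembling the pieces gives 4-ethylundecan-6-ol.

4-ethylundecan-6-ol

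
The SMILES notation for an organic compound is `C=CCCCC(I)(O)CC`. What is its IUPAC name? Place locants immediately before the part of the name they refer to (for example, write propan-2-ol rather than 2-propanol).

The longest carbon chain that includes the –OH group and the multiple bond has 8 carbons, so the parent hydride is octane.
The highest-priority functional group is an alcohol (–OH), so the name ends in -ol.
A C=C double bond in the chain gives the infix -ene-.
The numbering direction is chosen so that numbering from this end puts the hydroxyl group at C-3 rather than C-6.
That gives the hydroxyl at C-3; the double bond between C-7 and C-8; an iodo group at C-3.
The name is 3-iodooct-7-en-3-ol.

3-iodooct-7-en-3-ol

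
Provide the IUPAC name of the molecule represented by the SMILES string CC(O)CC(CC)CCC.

4-ethylheptan-2-ol

Counting along the main chain through the –OH group gives 7 carbons: the parent is heptane.
The principal characteristic group is an alcohol (–OH), named with the suffix -ol.
The numbering direction is chosen so that numbering from this end puts the hydroxyl group at C-2 rather than C-6.
With this numbering: the hydroxyl at C-2; an ethyl group at C-4.
The name is 4-ethylheptan-2-ol.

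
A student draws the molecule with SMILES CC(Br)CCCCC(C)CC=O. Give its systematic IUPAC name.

The longest carbon chain that includes the –CHO group has 9 carbons, so the parent hydride is nonane.
The highest-priority functional group is an aldehyde (terminal –CHO), so the name ends in -al.
The numbering direction is chosen so that the aldehyde carbon is C-1 by definition.
That gives a bromo group at C-8; a methyl group at C-3.
Prefixes are listed alphabetically: bromo, methyl.
The name is 8-bromo-3-methylnonanal.

8-bromo-3-methylnonanal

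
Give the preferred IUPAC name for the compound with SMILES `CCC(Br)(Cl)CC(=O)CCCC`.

Counting along the main chain through the carbonyl gives 9 carbons: the parent is nonane.
A ketone (C=O on an internal carbon) is the principal characteristic group, giving the suffix -one.
The numbering direction is chosen so that the substituent locant set {3,3} is lower than {7,7} at the first point of difference.
This places the carbonyl at C-5; a bromo group at C-3; a chloro group at C-3.
The substituents are ordered alphabetically, ignoring any di-/tri- multipliers.
Putting it together: 3-bromo-3-chlorononan-5-one.

3-bromo-3-chlorononan-5-one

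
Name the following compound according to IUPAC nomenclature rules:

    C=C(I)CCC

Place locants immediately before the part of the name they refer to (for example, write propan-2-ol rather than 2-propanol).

Counting along the main chain through the multiple bond gives 5 carbons: the parent is pentane.
The chain contains a C=C double bond, so the unsaturation ending is -ene.
Choose the numbering such that numbering from this end puts the double bond at C-1 rather than C-4.
This places the double bond between C-1 and C-2; an iodo group at C-2.
The name is 2-iodopent-1-ene.

2-iodopent-1-ene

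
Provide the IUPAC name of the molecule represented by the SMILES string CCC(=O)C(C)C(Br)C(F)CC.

5-bromo-6-fluoro-4-methyloctan-3-one

Counting along the main chain through the carbonyl gives 8 carbons: the parent is octane.
The highest-priority functional group is a ketone (C=O on an internal carbon), so the name ends in -one.
Choose the numbering such that numbering from this end puts the carbonyl group at C-3 rather than C-6.
This places the carbonyl at C-3; a bromo group at C-5; a fluoro group at C-6; a methyl group at C-4.
The substituents are ordered alphabetically, ignoring any di-/tri- multipliers.
Putting it together: 5-bromo-6-fluoro-4-methyloctan-3-one.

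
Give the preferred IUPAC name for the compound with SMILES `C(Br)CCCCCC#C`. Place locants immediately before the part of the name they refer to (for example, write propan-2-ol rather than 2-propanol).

8-bromooct-1-yne

Counting along the main chain through the multiple bond gives 8 carbons: the parent is octane.
A C≡C triple bond in the chain gives the infix -yne-.
The numbering direction is chosen so that numbering from this end puts the triple bond at C-1 rather than C-7.
This places the triple bond between C-1 and C-2; a bromo group at C-8.
Putting it together: 8-bromooct-1-yne.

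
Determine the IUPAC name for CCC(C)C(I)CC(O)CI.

Counting along the main chain through the –OH group gives 7 carbons: the parent is heptane.
An alcohol (–OH) is the principal characteristic group, giving the suffix -ol.
Choose the numbering such that numbering from this end puts the hydroxyl group at C-2 rather than C-6.
That gives the hydroxyl at C-2; iodo groups at C-1 and C-4; a methyl group at C-5.
Prefixes are listed alphabetically: iodo, methyl.
Assembling the pieces gives 1,4-diiodo-5-methylheptan-2-ol.

1,4-diiodo-5-methylheptan-2-ol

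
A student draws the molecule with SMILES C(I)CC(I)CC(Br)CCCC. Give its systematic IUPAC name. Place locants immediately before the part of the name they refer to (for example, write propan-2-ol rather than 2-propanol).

5-bromo-1,3-diiodononane

The longest carbon chain is 9 atoms: the parent is nonane.
Choose the numbering such that the substituent locant set {1,3,5} is lower than {5,7,9} at the first point of difference.
That gives a bromo group at C-5; iodo groups at C-1 and C-3.
Substituent prefixes are cited in alphabetical order (multiplying prefixes like di-/tri- are ignored for ordering).
Putting it together: 5-bromo-1,3-diiodononane.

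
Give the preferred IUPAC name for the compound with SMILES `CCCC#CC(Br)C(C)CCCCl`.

Counting along the main chain through the multiple bond gives 10 carbons: the parent is decane.
There is one C≡C triple bond, indicated by the ending -yne.
Choose the numbering such that numbering from this end puts the triple bond at C-4 rather than C-6.
With this numbering: the triple bond between C-4 and C-5; a bromo group at C-6; a chloro group at C-10; a methyl group at C-7.
Substituent prefixes are cited in alphabetical order (multiplying prefixes like di-/tri- are ignored for ordering).
The name is 6-bromo-10-chloro-7-methyldec-4-yne.

6-bromo-10-chloro-7-methyldec-4-yne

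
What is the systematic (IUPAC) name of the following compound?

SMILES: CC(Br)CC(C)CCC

The longest carbon chain is 7 atoms: the parent is heptane.
The numbering direction is chosen so that the substituent locant set {2,4} is lower than {4,6} at the first point of difference.
That gives a bromo group at C-2; a methyl group at C-4.
Substituent prefixes are cited in alphabetical order (multiplying prefixes like di-/tri- are ignored for ordering).
The name is 2-bromo-4-methylheptane.

2-bromo-4-methylheptane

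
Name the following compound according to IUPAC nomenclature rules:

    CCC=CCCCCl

The longest chain bearing the multiple bond is 7 carbons long (heptane).
A C=C double bond in the chain gives the infix -ene-.
Number the chain so that numbering from this end puts the double bond at C-3 rather than C-4.
This places the double bond between C-3 and C-4; a chloro group at C-7.
Assembling the pieces gives 7-chlorohept-3-ene.

7-chlorohept-3-ene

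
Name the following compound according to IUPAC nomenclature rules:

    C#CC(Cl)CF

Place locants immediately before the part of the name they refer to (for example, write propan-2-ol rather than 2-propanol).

Counting along the main chain through the multiple bond gives 4 carbons: the parent is butane.
The chain contains a C≡C triple bond, so the unsaturation ending is -yne.
Number the chain so that numbering from this end puts the triple bond at C-1 rather than C-3.
That gives the triple bond between C-1 and C-2; a chloro group at C-3; a fluoro group at C-4.
Prefixes are listed alphabetically: chloro, fluoro.
Assembling the pieces gives 3-chloro-4-fluorobut-1-yne.

3-chloro-4-fluorobut-1-yne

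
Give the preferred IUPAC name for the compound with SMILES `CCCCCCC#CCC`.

The longest chain bearing the multiple bond is 10 carbons long (decane).
The chain contains a C≡C triple bond, so the unsaturation ending is -yne.
The numbering direction is chosen so that numbering from this end puts the triple bond at C-3 rather than C-7.
This places the triple bond between C-3 and C-4.
Assembling the pieces gives dec-3-yne.

dec-3-yne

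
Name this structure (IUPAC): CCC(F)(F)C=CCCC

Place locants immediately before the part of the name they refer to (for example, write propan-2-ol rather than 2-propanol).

Counting along the main chain through the multiple bond gives 8 carbons: the parent is octane.
There is one C=C double bond, indicated by the ending -ene.
Choose the numbering such that the substituent locant set {3,3} is lower than {6,6} at the first point of difference.
This places the double bond between C-4 and C-5; two fluoro groups at C-3.
Putting it together: 3,3-difluorooct-4-ene.

3,3-difluorooct-4-ene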